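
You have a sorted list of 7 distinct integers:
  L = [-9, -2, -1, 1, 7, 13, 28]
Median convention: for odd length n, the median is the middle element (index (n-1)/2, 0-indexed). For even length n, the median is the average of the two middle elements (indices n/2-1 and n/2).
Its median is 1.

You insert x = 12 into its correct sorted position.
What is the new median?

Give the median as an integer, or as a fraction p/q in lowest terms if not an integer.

Answer: 4

Derivation:
Old list (sorted, length 7): [-9, -2, -1, 1, 7, 13, 28]
Old median = 1
Insert x = 12
Old length odd (7). Middle was index 3 = 1.
New length even (8). New median = avg of two middle elements.
x = 12: 5 elements are < x, 2 elements are > x.
New sorted list: [-9, -2, -1, 1, 7, 12, 13, 28]
New median = 4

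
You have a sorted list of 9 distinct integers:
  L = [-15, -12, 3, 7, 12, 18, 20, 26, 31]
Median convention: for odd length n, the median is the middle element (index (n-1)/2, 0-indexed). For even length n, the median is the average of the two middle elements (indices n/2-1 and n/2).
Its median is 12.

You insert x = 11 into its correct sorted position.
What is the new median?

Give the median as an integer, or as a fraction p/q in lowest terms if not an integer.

Answer: 23/2

Derivation:
Old list (sorted, length 9): [-15, -12, 3, 7, 12, 18, 20, 26, 31]
Old median = 12
Insert x = 11
Old length odd (9). Middle was index 4 = 12.
New length even (10). New median = avg of two middle elements.
x = 11: 4 elements are < x, 5 elements are > x.
New sorted list: [-15, -12, 3, 7, 11, 12, 18, 20, 26, 31]
New median = 23/2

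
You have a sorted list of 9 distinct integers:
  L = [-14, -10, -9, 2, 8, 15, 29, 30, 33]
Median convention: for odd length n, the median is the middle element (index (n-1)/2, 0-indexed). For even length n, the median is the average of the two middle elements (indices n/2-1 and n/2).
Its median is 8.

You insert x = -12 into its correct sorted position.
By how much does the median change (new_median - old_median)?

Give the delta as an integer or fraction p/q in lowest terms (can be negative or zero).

Answer: -3

Derivation:
Old median = 8
After inserting x = -12: new sorted = [-14, -12, -10, -9, 2, 8, 15, 29, 30, 33]
New median = 5
Delta = 5 - 8 = -3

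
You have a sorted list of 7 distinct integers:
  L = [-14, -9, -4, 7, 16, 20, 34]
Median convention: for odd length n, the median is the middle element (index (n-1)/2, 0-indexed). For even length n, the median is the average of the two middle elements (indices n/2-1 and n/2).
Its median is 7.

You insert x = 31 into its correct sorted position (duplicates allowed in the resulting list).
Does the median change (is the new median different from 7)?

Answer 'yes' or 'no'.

Old median = 7
Insert x = 31
New median = 23/2
Changed? yes

Answer: yes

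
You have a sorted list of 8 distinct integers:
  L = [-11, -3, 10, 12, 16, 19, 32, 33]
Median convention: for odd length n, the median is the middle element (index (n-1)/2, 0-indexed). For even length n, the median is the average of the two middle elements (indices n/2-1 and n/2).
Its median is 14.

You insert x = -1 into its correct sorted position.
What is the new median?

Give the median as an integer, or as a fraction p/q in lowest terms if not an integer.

Old list (sorted, length 8): [-11, -3, 10, 12, 16, 19, 32, 33]
Old median = 14
Insert x = -1
Old length even (8). Middle pair: indices 3,4 = 12,16.
New length odd (9). New median = single middle element.
x = -1: 2 elements are < x, 6 elements are > x.
New sorted list: [-11, -3, -1, 10, 12, 16, 19, 32, 33]
New median = 12

Answer: 12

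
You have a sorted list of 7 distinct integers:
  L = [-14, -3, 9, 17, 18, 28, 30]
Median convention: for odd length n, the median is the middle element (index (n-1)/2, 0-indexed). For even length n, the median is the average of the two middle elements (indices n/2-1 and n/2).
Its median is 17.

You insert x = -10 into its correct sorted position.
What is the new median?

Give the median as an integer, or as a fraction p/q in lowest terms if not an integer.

Old list (sorted, length 7): [-14, -3, 9, 17, 18, 28, 30]
Old median = 17
Insert x = -10
Old length odd (7). Middle was index 3 = 17.
New length even (8). New median = avg of two middle elements.
x = -10: 1 elements are < x, 6 elements are > x.
New sorted list: [-14, -10, -3, 9, 17, 18, 28, 30]
New median = 13

Answer: 13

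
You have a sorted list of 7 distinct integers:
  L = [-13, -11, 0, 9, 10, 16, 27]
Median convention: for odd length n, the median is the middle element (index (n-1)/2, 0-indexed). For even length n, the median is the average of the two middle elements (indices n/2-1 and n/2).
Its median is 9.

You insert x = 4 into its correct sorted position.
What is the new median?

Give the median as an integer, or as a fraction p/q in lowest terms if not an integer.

Old list (sorted, length 7): [-13, -11, 0, 9, 10, 16, 27]
Old median = 9
Insert x = 4
Old length odd (7). Middle was index 3 = 9.
New length even (8). New median = avg of two middle elements.
x = 4: 3 elements are < x, 4 elements are > x.
New sorted list: [-13, -11, 0, 4, 9, 10, 16, 27]
New median = 13/2

Answer: 13/2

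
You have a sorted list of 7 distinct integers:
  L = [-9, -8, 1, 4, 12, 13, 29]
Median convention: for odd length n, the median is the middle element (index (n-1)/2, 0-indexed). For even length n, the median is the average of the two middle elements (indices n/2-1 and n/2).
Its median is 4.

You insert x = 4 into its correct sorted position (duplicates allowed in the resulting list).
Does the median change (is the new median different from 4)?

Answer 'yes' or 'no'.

Old median = 4
Insert x = 4
New median = 4
Changed? no

Answer: no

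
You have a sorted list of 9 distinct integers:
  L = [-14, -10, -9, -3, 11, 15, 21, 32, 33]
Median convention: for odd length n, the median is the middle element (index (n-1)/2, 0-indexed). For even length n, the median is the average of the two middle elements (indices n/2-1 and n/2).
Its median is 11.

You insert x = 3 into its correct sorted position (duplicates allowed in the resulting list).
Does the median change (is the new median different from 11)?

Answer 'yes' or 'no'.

Old median = 11
Insert x = 3
New median = 7
Changed? yes

Answer: yes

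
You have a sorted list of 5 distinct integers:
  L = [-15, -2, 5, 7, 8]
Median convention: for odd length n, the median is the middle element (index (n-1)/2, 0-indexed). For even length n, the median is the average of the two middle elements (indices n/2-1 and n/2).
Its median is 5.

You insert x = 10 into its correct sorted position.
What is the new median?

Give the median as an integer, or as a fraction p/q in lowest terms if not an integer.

Answer: 6

Derivation:
Old list (sorted, length 5): [-15, -2, 5, 7, 8]
Old median = 5
Insert x = 10
Old length odd (5). Middle was index 2 = 5.
New length even (6). New median = avg of two middle elements.
x = 10: 5 elements are < x, 0 elements are > x.
New sorted list: [-15, -2, 5, 7, 8, 10]
New median = 6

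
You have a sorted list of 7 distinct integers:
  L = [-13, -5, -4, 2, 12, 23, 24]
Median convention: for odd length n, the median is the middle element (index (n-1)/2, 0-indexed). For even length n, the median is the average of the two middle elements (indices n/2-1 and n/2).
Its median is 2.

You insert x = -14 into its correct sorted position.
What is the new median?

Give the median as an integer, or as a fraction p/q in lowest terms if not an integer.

Old list (sorted, length 7): [-13, -5, -4, 2, 12, 23, 24]
Old median = 2
Insert x = -14
Old length odd (7). Middle was index 3 = 2.
New length even (8). New median = avg of two middle elements.
x = -14: 0 elements are < x, 7 elements are > x.
New sorted list: [-14, -13, -5, -4, 2, 12, 23, 24]
New median = -1

Answer: -1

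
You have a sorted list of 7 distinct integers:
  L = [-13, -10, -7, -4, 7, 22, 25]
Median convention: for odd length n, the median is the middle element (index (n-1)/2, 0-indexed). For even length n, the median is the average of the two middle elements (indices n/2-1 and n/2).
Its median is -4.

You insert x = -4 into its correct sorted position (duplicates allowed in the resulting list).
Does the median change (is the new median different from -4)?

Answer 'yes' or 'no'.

Answer: no

Derivation:
Old median = -4
Insert x = -4
New median = -4
Changed? no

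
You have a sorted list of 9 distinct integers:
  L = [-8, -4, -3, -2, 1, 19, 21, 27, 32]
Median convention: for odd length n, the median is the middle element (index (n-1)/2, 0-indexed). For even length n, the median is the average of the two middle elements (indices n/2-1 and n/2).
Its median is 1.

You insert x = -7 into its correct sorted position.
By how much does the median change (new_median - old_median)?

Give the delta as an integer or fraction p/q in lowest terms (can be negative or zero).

Old median = 1
After inserting x = -7: new sorted = [-8, -7, -4, -3, -2, 1, 19, 21, 27, 32]
New median = -1/2
Delta = -1/2 - 1 = -3/2

Answer: -3/2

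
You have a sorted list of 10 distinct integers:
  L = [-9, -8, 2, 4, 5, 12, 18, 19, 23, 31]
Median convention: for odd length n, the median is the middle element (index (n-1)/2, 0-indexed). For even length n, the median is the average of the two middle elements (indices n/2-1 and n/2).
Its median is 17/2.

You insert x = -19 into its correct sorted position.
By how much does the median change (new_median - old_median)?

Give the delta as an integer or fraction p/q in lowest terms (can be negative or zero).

Answer: -7/2

Derivation:
Old median = 17/2
After inserting x = -19: new sorted = [-19, -9, -8, 2, 4, 5, 12, 18, 19, 23, 31]
New median = 5
Delta = 5 - 17/2 = -7/2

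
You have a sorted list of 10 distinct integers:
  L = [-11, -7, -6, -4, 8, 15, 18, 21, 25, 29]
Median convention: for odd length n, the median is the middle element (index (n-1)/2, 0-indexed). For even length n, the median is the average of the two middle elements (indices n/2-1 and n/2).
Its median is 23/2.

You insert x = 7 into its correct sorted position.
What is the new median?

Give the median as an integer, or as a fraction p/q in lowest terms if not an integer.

Old list (sorted, length 10): [-11, -7, -6, -4, 8, 15, 18, 21, 25, 29]
Old median = 23/2
Insert x = 7
Old length even (10). Middle pair: indices 4,5 = 8,15.
New length odd (11). New median = single middle element.
x = 7: 4 elements are < x, 6 elements are > x.
New sorted list: [-11, -7, -6, -4, 7, 8, 15, 18, 21, 25, 29]
New median = 8

Answer: 8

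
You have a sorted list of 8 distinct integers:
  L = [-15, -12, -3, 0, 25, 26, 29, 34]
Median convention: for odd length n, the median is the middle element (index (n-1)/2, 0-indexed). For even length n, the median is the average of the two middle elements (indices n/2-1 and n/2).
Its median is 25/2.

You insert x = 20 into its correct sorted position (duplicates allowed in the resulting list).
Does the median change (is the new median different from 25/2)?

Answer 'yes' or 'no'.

Old median = 25/2
Insert x = 20
New median = 20
Changed? yes

Answer: yes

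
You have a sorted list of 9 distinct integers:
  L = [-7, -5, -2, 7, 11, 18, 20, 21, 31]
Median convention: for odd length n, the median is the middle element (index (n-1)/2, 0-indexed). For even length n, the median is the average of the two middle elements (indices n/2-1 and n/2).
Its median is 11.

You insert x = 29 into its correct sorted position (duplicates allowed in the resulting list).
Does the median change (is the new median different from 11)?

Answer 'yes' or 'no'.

Old median = 11
Insert x = 29
New median = 29/2
Changed? yes

Answer: yes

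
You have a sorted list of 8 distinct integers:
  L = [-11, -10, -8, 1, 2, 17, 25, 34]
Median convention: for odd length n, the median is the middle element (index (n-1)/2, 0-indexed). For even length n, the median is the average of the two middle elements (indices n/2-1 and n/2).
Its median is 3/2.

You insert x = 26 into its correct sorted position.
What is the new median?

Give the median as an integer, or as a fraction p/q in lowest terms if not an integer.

Old list (sorted, length 8): [-11, -10, -8, 1, 2, 17, 25, 34]
Old median = 3/2
Insert x = 26
Old length even (8). Middle pair: indices 3,4 = 1,2.
New length odd (9). New median = single middle element.
x = 26: 7 elements are < x, 1 elements are > x.
New sorted list: [-11, -10, -8, 1, 2, 17, 25, 26, 34]
New median = 2

Answer: 2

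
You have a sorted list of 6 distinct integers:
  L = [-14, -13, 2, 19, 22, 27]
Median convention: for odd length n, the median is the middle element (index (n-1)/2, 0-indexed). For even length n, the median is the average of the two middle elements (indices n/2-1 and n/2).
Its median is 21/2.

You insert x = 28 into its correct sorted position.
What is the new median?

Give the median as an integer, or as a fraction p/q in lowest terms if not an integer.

Old list (sorted, length 6): [-14, -13, 2, 19, 22, 27]
Old median = 21/2
Insert x = 28
Old length even (6). Middle pair: indices 2,3 = 2,19.
New length odd (7). New median = single middle element.
x = 28: 6 elements are < x, 0 elements are > x.
New sorted list: [-14, -13, 2, 19, 22, 27, 28]
New median = 19

Answer: 19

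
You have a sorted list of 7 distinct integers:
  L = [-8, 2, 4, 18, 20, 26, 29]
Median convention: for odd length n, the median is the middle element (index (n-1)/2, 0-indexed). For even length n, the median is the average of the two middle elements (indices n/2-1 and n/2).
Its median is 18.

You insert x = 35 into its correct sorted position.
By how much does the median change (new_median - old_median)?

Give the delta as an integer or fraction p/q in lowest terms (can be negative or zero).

Answer: 1

Derivation:
Old median = 18
After inserting x = 35: new sorted = [-8, 2, 4, 18, 20, 26, 29, 35]
New median = 19
Delta = 19 - 18 = 1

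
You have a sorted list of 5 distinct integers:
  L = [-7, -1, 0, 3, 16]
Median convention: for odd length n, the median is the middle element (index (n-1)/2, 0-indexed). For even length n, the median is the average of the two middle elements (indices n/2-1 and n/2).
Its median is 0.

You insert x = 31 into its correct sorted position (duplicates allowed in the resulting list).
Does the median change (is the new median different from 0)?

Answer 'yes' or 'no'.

Old median = 0
Insert x = 31
New median = 3/2
Changed? yes

Answer: yes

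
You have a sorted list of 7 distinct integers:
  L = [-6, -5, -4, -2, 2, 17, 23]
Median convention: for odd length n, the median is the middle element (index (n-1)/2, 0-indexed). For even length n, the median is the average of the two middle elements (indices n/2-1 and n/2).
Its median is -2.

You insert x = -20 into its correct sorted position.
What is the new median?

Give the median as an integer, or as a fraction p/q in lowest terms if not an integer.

Old list (sorted, length 7): [-6, -5, -4, -2, 2, 17, 23]
Old median = -2
Insert x = -20
Old length odd (7). Middle was index 3 = -2.
New length even (8). New median = avg of two middle elements.
x = -20: 0 elements are < x, 7 elements are > x.
New sorted list: [-20, -6, -5, -4, -2, 2, 17, 23]
New median = -3

Answer: -3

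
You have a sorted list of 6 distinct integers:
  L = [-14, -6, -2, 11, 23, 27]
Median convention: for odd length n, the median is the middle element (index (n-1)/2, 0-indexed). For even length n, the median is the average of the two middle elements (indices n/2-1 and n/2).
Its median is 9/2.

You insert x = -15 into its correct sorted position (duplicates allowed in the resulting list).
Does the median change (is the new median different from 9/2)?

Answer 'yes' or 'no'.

Old median = 9/2
Insert x = -15
New median = -2
Changed? yes

Answer: yes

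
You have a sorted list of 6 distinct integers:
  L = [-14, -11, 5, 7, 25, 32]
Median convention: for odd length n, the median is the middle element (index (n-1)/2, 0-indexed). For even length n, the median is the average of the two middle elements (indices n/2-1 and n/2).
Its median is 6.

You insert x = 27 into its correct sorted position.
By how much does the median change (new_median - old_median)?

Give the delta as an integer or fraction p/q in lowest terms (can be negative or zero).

Old median = 6
After inserting x = 27: new sorted = [-14, -11, 5, 7, 25, 27, 32]
New median = 7
Delta = 7 - 6 = 1

Answer: 1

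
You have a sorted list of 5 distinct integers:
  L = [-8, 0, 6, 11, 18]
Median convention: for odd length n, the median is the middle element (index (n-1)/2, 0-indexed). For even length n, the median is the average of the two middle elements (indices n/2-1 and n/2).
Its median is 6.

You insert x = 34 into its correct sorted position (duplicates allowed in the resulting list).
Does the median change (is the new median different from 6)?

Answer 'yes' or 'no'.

Answer: yes

Derivation:
Old median = 6
Insert x = 34
New median = 17/2
Changed? yes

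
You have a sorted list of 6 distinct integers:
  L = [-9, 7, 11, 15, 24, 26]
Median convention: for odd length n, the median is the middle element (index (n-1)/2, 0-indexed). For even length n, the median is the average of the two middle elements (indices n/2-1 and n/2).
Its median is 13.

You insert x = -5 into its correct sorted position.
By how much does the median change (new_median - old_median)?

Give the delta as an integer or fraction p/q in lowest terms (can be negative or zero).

Answer: -2

Derivation:
Old median = 13
After inserting x = -5: new sorted = [-9, -5, 7, 11, 15, 24, 26]
New median = 11
Delta = 11 - 13 = -2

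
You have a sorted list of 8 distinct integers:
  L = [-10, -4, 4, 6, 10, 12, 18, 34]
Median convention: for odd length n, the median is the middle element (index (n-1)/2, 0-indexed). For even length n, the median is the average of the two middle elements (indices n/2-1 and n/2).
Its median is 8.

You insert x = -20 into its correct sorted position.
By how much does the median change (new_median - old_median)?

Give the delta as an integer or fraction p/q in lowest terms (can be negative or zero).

Answer: -2

Derivation:
Old median = 8
After inserting x = -20: new sorted = [-20, -10, -4, 4, 6, 10, 12, 18, 34]
New median = 6
Delta = 6 - 8 = -2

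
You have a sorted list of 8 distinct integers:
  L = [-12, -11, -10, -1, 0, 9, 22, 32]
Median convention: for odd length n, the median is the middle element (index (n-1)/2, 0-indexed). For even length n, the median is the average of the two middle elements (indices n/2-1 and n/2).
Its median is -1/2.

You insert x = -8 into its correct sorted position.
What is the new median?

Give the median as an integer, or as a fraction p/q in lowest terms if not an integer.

Old list (sorted, length 8): [-12, -11, -10, -1, 0, 9, 22, 32]
Old median = -1/2
Insert x = -8
Old length even (8). Middle pair: indices 3,4 = -1,0.
New length odd (9). New median = single middle element.
x = -8: 3 elements are < x, 5 elements are > x.
New sorted list: [-12, -11, -10, -8, -1, 0, 9, 22, 32]
New median = -1

Answer: -1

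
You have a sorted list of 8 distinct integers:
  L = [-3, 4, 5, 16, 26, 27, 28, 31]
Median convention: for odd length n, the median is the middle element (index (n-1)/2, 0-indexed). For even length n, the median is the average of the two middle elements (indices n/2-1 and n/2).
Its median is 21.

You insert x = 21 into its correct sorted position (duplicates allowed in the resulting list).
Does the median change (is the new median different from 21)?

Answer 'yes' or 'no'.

Answer: no

Derivation:
Old median = 21
Insert x = 21
New median = 21
Changed? no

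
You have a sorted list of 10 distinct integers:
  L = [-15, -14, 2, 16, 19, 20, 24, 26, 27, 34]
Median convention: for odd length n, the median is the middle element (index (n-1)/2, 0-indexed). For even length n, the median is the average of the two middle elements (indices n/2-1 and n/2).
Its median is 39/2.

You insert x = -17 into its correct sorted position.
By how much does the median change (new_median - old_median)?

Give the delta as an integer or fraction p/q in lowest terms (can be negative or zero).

Old median = 39/2
After inserting x = -17: new sorted = [-17, -15, -14, 2, 16, 19, 20, 24, 26, 27, 34]
New median = 19
Delta = 19 - 39/2 = -1/2

Answer: -1/2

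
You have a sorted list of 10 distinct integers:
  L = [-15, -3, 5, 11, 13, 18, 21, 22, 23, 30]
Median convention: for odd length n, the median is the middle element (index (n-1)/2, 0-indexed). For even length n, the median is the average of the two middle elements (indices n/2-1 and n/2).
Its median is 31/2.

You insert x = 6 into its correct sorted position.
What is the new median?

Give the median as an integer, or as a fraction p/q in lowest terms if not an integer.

Answer: 13

Derivation:
Old list (sorted, length 10): [-15, -3, 5, 11, 13, 18, 21, 22, 23, 30]
Old median = 31/2
Insert x = 6
Old length even (10). Middle pair: indices 4,5 = 13,18.
New length odd (11). New median = single middle element.
x = 6: 3 elements are < x, 7 elements are > x.
New sorted list: [-15, -3, 5, 6, 11, 13, 18, 21, 22, 23, 30]
New median = 13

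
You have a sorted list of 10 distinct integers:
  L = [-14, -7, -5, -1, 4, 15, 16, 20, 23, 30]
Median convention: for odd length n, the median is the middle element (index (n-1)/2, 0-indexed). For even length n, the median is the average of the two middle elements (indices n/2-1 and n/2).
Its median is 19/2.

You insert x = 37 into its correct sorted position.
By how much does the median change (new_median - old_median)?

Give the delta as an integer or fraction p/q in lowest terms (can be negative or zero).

Old median = 19/2
After inserting x = 37: new sorted = [-14, -7, -5, -1, 4, 15, 16, 20, 23, 30, 37]
New median = 15
Delta = 15 - 19/2 = 11/2

Answer: 11/2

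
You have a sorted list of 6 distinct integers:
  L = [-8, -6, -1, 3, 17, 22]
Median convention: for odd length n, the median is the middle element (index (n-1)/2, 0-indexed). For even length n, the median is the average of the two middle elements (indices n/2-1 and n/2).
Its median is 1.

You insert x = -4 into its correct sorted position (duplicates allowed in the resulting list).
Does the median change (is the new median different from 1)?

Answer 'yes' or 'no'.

Answer: yes

Derivation:
Old median = 1
Insert x = -4
New median = -1
Changed? yes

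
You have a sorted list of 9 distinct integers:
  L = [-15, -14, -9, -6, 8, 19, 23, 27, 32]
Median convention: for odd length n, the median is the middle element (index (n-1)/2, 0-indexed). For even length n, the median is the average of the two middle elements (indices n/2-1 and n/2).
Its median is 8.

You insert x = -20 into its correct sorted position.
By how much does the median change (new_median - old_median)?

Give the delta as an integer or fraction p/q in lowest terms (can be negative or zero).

Old median = 8
After inserting x = -20: new sorted = [-20, -15, -14, -9, -6, 8, 19, 23, 27, 32]
New median = 1
Delta = 1 - 8 = -7

Answer: -7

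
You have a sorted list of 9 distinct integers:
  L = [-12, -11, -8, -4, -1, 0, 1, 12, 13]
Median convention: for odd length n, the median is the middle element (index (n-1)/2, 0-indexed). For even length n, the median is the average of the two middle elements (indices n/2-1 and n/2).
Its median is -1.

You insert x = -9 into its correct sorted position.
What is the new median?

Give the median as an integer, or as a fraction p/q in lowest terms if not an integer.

Answer: -5/2

Derivation:
Old list (sorted, length 9): [-12, -11, -8, -4, -1, 0, 1, 12, 13]
Old median = -1
Insert x = -9
Old length odd (9). Middle was index 4 = -1.
New length even (10). New median = avg of two middle elements.
x = -9: 2 elements are < x, 7 elements are > x.
New sorted list: [-12, -11, -9, -8, -4, -1, 0, 1, 12, 13]
New median = -5/2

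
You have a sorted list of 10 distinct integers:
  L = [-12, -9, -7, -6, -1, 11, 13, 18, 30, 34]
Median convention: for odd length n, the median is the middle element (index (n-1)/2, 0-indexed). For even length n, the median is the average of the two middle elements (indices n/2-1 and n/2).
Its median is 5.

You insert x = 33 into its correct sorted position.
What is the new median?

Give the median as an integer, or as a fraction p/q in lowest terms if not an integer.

Old list (sorted, length 10): [-12, -9, -7, -6, -1, 11, 13, 18, 30, 34]
Old median = 5
Insert x = 33
Old length even (10). Middle pair: indices 4,5 = -1,11.
New length odd (11). New median = single middle element.
x = 33: 9 elements are < x, 1 elements are > x.
New sorted list: [-12, -9, -7, -6, -1, 11, 13, 18, 30, 33, 34]
New median = 11

Answer: 11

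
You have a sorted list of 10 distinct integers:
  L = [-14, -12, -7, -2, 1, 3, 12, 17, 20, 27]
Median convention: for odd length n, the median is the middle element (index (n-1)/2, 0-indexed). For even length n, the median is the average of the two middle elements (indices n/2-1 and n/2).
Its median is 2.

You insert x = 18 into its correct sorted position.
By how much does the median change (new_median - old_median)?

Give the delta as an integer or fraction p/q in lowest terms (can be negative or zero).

Answer: 1

Derivation:
Old median = 2
After inserting x = 18: new sorted = [-14, -12, -7, -2, 1, 3, 12, 17, 18, 20, 27]
New median = 3
Delta = 3 - 2 = 1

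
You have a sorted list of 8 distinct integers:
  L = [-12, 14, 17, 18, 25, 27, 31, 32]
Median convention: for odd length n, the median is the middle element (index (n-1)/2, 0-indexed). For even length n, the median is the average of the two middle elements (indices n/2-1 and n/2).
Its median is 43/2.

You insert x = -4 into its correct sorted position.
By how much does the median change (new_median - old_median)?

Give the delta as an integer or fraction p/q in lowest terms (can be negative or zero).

Answer: -7/2

Derivation:
Old median = 43/2
After inserting x = -4: new sorted = [-12, -4, 14, 17, 18, 25, 27, 31, 32]
New median = 18
Delta = 18 - 43/2 = -7/2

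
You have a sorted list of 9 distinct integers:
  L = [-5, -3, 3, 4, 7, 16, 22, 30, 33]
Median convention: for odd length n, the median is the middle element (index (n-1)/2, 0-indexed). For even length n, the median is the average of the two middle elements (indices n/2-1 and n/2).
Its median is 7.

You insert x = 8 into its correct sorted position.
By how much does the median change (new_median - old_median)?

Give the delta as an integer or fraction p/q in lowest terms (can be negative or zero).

Answer: 1/2

Derivation:
Old median = 7
After inserting x = 8: new sorted = [-5, -3, 3, 4, 7, 8, 16, 22, 30, 33]
New median = 15/2
Delta = 15/2 - 7 = 1/2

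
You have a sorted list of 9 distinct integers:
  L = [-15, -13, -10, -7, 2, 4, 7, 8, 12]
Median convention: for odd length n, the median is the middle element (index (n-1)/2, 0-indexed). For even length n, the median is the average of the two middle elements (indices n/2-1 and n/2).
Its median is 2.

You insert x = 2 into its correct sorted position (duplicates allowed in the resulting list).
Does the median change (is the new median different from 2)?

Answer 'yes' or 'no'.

Answer: no

Derivation:
Old median = 2
Insert x = 2
New median = 2
Changed? no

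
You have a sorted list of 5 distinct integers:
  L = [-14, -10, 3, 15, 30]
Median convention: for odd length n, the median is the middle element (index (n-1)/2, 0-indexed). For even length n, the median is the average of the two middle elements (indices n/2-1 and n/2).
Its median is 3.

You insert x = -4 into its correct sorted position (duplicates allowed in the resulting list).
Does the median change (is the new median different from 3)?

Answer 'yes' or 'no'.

Answer: yes

Derivation:
Old median = 3
Insert x = -4
New median = -1/2
Changed? yes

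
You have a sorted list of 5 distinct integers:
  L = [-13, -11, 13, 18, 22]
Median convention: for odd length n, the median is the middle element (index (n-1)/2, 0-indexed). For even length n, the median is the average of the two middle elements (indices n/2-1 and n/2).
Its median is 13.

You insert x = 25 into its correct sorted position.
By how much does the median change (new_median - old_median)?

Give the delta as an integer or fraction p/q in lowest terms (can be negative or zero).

Old median = 13
After inserting x = 25: new sorted = [-13, -11, 13, 18, 22, 25]
New median = 31/2
Delta = 31/2 - 13 = 5/2

Answer: 5/2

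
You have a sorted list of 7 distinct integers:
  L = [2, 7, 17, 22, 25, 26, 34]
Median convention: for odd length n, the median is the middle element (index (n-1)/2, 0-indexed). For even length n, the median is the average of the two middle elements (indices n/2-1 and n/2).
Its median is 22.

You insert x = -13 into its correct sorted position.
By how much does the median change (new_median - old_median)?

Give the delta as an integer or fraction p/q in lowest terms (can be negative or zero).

Old median = 22
After inserting x = -13: new sorted = [-13, 2, 7, 17, 22, 25, 26, 34]
New median = 39/2
Delta = 39/2 - 22 = -5/2

Answer: -5/2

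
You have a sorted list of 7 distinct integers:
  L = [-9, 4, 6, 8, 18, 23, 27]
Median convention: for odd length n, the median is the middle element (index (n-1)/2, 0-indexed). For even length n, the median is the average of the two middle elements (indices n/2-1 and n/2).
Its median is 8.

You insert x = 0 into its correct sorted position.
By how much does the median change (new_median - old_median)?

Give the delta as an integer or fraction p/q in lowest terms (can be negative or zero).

Answer: -1

Derivation:
Old median = 8
After inserting x = 0: new sorted = [-9, 0, 4, 6, 8, 18, 23, 27]
New median = 7
Delta = 7 - 8 = -1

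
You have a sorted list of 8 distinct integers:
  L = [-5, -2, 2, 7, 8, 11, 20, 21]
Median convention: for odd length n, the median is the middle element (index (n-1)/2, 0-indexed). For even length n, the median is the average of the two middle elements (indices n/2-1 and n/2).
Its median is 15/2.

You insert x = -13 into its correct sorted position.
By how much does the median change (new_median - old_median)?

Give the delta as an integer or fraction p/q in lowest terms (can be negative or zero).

Old median = 15/2
After inserting x = -13: new sorted = [-13, -5, -2, 2, 7, 8, 11, 20, 21]
New median = 7
Delta = 7 - 15/2 = -1/2

Answer: -1/2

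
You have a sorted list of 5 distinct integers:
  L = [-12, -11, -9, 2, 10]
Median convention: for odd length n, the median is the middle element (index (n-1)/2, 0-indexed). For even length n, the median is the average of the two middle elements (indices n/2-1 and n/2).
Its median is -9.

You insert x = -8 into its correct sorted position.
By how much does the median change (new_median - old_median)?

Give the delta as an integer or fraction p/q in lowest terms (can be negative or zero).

Answer: 1/2

Derivation:
Old median = -9
After inserting x = -8: new sorted = [-12, -11, -9, -8, 2, 10]
New median = -17/2
Delta = -17/2 - -9 = 1/2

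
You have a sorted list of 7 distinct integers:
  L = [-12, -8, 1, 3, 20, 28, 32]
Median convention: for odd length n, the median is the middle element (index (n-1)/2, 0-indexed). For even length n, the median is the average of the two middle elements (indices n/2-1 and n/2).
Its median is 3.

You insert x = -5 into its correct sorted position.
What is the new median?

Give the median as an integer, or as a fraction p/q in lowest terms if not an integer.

Answer: 2

Derivation:
Old list (sorted, length 7): [-12, -8, 1, 3, 20, 28, 32]
Old median = 3
Insert x = -5
Old length odd (7). Middle was index 3 = 3.
New length even (8). New median = avg of two middle elements.
x = -5: 2 elements are < x, 5 elements are > x.
New sorted list: [-12, -8, -5, 1, 3, 20, 28, 32]
New median = 2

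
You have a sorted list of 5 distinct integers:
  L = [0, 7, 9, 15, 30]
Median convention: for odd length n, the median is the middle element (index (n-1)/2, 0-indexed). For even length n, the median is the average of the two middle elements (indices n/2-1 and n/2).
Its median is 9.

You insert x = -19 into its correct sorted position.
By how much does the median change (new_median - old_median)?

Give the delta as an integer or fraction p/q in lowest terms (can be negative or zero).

Old median = 9
After inserting x = -19: new sorted = [-19, 0, 7, 9, 15, 30]
New median = 8
Delta = 8 - 9 = -1

Answer: -1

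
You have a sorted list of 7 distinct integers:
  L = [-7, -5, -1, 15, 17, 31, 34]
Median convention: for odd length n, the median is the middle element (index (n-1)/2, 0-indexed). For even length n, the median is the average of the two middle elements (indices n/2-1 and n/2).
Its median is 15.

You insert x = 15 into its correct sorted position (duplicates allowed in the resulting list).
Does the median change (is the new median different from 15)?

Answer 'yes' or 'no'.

Answer: no

Derivation:
Old median = 15
Insert x = 15
New median = 15
Changed? no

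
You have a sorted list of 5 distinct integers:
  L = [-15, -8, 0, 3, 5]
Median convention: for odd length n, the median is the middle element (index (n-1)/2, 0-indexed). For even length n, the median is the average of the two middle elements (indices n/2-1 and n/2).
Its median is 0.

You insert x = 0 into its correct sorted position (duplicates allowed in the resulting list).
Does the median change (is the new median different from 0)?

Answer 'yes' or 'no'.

Answer: no

Derivation:
Old median = 0
Insert x = 0
New median = 0
Changed? no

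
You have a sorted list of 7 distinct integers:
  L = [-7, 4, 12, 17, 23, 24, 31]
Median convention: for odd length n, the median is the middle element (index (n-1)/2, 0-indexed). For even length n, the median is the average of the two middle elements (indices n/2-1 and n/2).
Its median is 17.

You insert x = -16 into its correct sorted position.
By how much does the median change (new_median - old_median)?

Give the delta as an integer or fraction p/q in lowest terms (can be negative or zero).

Old median = 17
After inserting x = -16: new sorted = [-16, -7, 4, 12, 17, 23, 24, 31]
New median = 29/2
Delta = 29/2 - 17 = -5/2

Answer: -5/2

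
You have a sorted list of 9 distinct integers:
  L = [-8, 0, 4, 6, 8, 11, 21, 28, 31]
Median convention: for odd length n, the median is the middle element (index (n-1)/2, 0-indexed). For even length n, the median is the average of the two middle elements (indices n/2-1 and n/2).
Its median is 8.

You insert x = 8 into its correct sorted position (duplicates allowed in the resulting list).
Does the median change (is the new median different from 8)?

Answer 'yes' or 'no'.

Answer: no

Derivation:
Old median = 8
Insert x = 8
New median = 8
Changed? no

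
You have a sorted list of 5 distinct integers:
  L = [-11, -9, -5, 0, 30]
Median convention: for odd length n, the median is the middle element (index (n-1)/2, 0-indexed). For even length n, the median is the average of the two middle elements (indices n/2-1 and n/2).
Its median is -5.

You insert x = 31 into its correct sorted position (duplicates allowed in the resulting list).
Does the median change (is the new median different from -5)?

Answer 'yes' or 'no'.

Answer: yes

Derivation:
Old median = -5
Insert x = 31
New median = -5/2
Changed? yes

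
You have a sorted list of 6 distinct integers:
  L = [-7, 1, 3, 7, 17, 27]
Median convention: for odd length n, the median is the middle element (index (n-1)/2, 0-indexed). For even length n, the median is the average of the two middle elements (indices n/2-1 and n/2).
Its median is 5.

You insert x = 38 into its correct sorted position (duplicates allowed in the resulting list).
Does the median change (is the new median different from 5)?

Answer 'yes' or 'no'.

Answer: yes

Derivation:
Old median = 5
Insert x = 38
New median = 7
Changed? yes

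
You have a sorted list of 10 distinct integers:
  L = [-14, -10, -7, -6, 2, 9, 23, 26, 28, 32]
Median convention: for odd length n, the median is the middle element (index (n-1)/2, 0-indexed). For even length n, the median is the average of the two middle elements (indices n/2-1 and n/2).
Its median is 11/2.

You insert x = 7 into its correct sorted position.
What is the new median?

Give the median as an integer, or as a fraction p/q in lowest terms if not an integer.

Answer: 7

Derivation:
Old list (sorted, length 10): [-14, -10, -7, -6, 2, 9, 23, 26, 28, 32]
Old median = 11/2
Insert x = 7
Old length even (10). Middle pair: indices 4,5 = 2,9.
New length odd (11). New median = single middle element.
x = 7: 5 elements are < x, 5 elements are > x.
New sorted list: [-14, -10, -7, -6, 2, 7, 9, 23, 26, 28, 32]
New median = 7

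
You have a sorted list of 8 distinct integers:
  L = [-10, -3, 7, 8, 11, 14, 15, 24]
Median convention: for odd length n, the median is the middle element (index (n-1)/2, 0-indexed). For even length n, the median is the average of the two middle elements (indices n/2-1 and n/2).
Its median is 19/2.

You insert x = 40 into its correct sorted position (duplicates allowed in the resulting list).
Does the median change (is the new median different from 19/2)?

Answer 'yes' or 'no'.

Old median = 19/2
Insert x = 40
New median = 11
Changed? yes

Answer: yes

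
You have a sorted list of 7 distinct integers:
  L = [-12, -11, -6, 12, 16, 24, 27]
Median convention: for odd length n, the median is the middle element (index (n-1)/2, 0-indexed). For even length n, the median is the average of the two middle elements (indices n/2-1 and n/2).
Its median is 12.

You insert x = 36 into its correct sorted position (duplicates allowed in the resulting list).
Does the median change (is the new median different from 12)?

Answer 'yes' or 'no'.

Old median = 12
Insert x = 36
New median = 14
Changed? yes

Answer: yes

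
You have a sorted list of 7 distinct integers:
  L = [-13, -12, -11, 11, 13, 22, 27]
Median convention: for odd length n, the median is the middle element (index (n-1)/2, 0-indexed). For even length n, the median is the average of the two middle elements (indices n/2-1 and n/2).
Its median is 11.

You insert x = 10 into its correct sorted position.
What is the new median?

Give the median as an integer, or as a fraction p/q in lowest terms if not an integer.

Answer: 21/2

Derivation:
Old list (sorted, length 7): [-13, -12, -11, 11, 13, 22, 27]
Old median = 11
Insert x = 10
Old length odd (7). Middle was index 3 = 11.
New length even (8). New median = avg of two middle elements.
x = 10: 3 elements are < x, 4 elements are > x.
New sorted list: [-13, -12, -11, 10, 11, 13, 22, 27]
New median = 21/2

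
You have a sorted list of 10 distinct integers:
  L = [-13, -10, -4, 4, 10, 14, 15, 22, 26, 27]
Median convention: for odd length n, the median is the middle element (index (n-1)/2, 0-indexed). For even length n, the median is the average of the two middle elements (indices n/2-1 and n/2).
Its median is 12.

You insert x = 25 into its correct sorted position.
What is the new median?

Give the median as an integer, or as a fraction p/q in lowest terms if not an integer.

Answer: 14

Derivation:
Old list (sorted, length 10): [-13, -10, -4, 4, 10, 14, 15, 22, 26, 27]
Old median = 12
Insert x = 25
Old length even (10). Middle pair: indices 4,5 = 10,14.
New length odd (11). New median = single middle element.
x = 25: 8 elements are < x, 2 elements are > x.
New sorted list: [-13, -10, -4, 4, 10, 14, 15, 22, 25, 26, 27]
New median = 14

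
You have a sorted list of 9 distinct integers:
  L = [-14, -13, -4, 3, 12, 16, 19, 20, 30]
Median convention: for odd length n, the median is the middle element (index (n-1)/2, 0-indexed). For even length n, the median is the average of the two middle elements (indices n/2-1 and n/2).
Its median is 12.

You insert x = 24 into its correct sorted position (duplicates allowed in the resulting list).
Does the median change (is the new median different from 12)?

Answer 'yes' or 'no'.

Old median = 12
Insert x = 24
New median = 14
Changed? yes

Answer: yes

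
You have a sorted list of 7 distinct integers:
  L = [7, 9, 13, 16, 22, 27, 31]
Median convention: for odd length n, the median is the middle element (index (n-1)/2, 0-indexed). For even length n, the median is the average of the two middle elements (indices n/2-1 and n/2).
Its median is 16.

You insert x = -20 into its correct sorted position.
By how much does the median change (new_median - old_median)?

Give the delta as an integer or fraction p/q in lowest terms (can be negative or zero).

Answer: -3/2

Derivation:
Old median = 16
After inserting x = -20: new sorted = [-20, 7, 9, 13, 16, 22, 27, 31]
New median = 29/2
Delta = 29/2 - 16 = -3/2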